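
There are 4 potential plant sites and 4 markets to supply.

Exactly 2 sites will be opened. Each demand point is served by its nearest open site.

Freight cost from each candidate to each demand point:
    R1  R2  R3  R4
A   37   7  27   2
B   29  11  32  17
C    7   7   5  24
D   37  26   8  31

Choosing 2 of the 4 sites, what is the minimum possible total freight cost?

21

Open {A, C}.
  R1→C 7, R2→A 7, R3→C 5, R4→A 2  ⇒ total 21.
Compare {B, C}: total 36.
Compare {C, D}: total 43.
No size-2 selection does better; minimum is 21.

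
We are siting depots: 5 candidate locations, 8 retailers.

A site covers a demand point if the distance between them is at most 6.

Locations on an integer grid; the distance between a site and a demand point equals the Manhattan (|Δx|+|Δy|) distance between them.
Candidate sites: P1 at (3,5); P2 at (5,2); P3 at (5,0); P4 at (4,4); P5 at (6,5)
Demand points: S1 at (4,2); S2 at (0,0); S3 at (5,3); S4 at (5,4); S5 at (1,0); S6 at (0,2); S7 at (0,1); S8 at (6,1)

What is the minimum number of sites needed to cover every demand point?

2

Coverage sets (demand points within 6 of each site):
  P1: {S1, S3, S4, S6}
  P2: {S1, S3, S4, S5, S6, S7, S8}
  P3: {S1, S2, S3, S4, S5, S7, S8}
  P4: {S1, S3, S4, S6, S8}
  P5: {S1, S3, S4, S8}
No single site covers all 8 demand points.
But {P1, P3} covers everything, so the minimum is 2.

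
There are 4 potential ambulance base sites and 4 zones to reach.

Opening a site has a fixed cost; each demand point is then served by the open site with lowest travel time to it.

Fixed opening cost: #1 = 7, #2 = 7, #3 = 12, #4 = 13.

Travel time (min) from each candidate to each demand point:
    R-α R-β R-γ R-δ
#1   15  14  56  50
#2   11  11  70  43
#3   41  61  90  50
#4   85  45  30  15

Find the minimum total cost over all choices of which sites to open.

87

Open {#2, #4}: assign each demand point to its cheapest open site.
  R-α→#2 11, R-β→#2 11, R-γ→#4 30, R-δ→#4 15
  travel time 67, fixed 20 → total 87.
Compare {#1, #4}: travel time 74 + fixed 20 = 94.
Compare {#1, #2, #4}: travel time 67 + fixed 27 = 94.
Compare {#2, #3, #4}: travel time 67 + fixed 32 = 99.
All other subsets cost ≥ 94. Minimum total cost: 87.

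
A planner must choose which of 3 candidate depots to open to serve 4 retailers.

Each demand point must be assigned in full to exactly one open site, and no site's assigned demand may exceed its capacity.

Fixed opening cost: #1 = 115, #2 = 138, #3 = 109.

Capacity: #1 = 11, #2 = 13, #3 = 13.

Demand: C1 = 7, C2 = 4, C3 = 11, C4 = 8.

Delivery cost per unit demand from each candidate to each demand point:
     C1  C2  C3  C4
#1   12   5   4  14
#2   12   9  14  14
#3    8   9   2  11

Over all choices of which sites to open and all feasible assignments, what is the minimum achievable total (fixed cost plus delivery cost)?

600

Open {#1, #2, #3}; cheapest assignment that respects the capacities:
  #1 (cap 11, load 11): C1, C2 — cost 7×12 + 4×5 = 104
  #2 (cap 13, load 8): C4 — cost 8×14 = 112
  #3 (cap 13, load 11): C3 — cost 11×2 = 22
  Shipping 238, fixed 362 → total 600.
  Any other capacity-feasible assignment to {#1, #2, #3} ships for at least 238.
Total demand is 30 and no other set of sites has combined capacity ≥ 30, so {#1, #2, #3} is the only feasible choice of open sites. Minimum: 600.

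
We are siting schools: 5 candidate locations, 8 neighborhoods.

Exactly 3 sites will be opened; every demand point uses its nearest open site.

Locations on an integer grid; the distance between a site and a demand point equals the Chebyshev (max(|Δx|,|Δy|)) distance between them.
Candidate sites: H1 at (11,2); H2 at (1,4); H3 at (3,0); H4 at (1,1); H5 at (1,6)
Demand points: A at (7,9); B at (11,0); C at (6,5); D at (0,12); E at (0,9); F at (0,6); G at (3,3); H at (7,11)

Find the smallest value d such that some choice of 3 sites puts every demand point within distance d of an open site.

6

Open {H1, H2, H5}.
  Farthest demand point is A at distance 6 (to H2); all others are ≤ 6.
With {H1, H3, H5} the worst case is 6.
With {H1, H4, H5} the worst case is 6.
No size-3 selection achieves below 6.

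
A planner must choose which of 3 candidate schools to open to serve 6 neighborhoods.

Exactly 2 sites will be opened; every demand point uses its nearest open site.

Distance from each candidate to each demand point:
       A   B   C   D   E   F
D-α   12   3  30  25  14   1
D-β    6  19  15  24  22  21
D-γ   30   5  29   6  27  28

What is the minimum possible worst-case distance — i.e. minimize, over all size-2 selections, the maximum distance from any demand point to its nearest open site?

Open {D-β, D-γ}.
  Farthest demand point is E at distance 22 (to D-β); all others are ≤ 22.
With {D-α, D-β} the worst case is 24.
With {D-α, D-γ} the worst case is 29.
No size-2 selection achieves below 22.

22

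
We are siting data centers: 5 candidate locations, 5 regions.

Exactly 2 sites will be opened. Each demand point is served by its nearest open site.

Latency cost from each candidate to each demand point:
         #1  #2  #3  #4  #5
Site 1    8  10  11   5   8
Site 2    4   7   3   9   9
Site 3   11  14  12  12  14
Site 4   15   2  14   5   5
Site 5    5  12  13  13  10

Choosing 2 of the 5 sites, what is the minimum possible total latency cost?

19

Open {Site 2, Site 4}.
  #1→Site 2 4, #2→Site 4 2, #3→Site 2 3, #4→Site 4 5, #5→Site 4 5  ⇒ total 19.
Compare {Site 1, Site 2}: total 27.
Compare {Site 4, Site 5}: total 30.
No size-2 selection does better; minimum is 19.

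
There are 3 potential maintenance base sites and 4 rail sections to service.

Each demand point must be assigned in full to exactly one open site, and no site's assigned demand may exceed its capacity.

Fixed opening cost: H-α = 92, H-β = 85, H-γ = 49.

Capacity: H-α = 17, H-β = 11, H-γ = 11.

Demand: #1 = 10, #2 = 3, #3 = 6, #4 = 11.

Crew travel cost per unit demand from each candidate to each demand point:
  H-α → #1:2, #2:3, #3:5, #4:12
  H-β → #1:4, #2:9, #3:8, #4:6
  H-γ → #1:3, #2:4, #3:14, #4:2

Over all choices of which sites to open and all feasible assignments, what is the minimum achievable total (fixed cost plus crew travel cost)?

325

Open {H-α, H-β, H-γ}; cheapest assignment that respects the capacities:
  H-α (cap 17, load 16): #1, #3 — cost 10×2 + 6×5 = 50
  H-β (cap 11, load 3): #2 — cost 3×9 = 27
  H-γ (cap 11, load 11): #4 — cost 11×2 = 22
  Shipping 99, fixed 226 → total 325.
  Any other capacity-feasible assignment to {H-α, H-β, H-γ} ships for at least 99.
Total demand is 30 and no other set of sites has combined capacity ≥ 30, so {H-α, H-β, H-γ} is the only feasible choice of open sites. Minimum: 325.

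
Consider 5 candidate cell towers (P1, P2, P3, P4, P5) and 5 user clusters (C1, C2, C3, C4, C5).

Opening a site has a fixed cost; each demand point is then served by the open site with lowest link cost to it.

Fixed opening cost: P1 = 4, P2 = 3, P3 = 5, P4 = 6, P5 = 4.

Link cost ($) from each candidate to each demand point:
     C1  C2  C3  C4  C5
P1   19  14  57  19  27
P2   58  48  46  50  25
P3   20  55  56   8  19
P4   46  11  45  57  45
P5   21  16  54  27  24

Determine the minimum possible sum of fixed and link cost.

Open {P3, P4}: assign each demand point to its cheapest open site.
  C1→P3 20, C2→P4 11, C3→P4 45, C4→P3 8, C5→P3 19
  link cost 103, fixed 11 → total 114.
Compare {P1, P3, P4}: link cost 102 + fixed 15 = 117.
Compare {P2, P3, P4}: link cost 103 + fixed 14 = 117.
Compare {P1, P2, P3}: link cost 106 + fixed 12 = 118.
All other subsets cost ≥ 117. Minimum total cost: 114.

114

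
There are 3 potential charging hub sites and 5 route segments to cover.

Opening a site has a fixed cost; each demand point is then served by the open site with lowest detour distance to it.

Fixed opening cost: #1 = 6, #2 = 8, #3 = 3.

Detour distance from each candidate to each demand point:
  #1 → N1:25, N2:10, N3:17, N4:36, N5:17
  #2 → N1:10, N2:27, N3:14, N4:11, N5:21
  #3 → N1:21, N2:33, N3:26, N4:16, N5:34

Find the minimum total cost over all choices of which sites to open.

76

Open {#1, #2}: assign each demand point to its cheapest open site.
  N1→#2 10, N2→#1 10, N3→#2 14, N4→#2 11, N5→#1 17
  detour distance 62, fixed 14 → total 76.
Compare {#1, #2, #3}: detour distance 62 + fixed 17 = 79.
Compare {#1, #3}: detour distance 81 + fixed 9 = 90.
Compare {#2}: detour distance 83 + fixed 8 = 91.
All other subsets cost ≥ 79. Minimum total cost: 76.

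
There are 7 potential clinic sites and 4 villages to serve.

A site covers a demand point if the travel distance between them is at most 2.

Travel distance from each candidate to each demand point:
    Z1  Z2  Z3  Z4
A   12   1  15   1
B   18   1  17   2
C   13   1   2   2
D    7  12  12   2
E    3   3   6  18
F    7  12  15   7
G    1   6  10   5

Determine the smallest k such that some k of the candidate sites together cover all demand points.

2

Coverage sets (demand points within 2 of each site):
  A: {Z2, Z4}
  B: {Z2, Z4}
  C: {Z2, Z3, Z4}
  D: {Z4}
  E: {}
  F: {}
  G: {Z1}
No single site covers all 4 demand points.
But {C, G} covers everything, so the minimum is 2.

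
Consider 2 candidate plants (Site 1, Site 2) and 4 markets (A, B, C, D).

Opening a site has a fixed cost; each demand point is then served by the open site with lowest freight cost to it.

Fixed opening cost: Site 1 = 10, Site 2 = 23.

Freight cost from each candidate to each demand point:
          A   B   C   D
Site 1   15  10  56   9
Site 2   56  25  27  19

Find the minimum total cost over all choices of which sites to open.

Open {Site 1, Site 2}: assign each demand point to its cheapest open site.
  A→Site 1 15, B→Site 1 10, C→Site 2 27, D→Site 1 9
  freight cost 61, fixed 33 → total 94.
Compare {Site 1}: freight cost 90 + fixed 10 = 100.
Compare {Site 2}: freight cost 127 + fixed 23 = 150.

94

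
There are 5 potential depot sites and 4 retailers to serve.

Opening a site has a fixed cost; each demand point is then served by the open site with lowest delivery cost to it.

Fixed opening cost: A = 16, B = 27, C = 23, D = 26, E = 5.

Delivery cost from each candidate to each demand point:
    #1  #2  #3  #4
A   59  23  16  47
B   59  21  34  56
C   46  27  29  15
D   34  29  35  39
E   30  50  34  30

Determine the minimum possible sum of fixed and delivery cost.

Open {A, E}: assign each demand point to its cheapest open site.
  #1→E 30, #2→A 23, #3→A 16, #4→E 30
  delivery cost 99, fixed 21 → total 120.
Compare {A, C, E}: delivery cost 84 + fixed 44 = 128.
Compare {C, E}: delivery cost 101 + fixed 28 = 129.
Compare {A, C}: delivery cost 100 + fixed 39 = 139.
All other subsets cost ≥ 128. Minimum total cost: 120.

120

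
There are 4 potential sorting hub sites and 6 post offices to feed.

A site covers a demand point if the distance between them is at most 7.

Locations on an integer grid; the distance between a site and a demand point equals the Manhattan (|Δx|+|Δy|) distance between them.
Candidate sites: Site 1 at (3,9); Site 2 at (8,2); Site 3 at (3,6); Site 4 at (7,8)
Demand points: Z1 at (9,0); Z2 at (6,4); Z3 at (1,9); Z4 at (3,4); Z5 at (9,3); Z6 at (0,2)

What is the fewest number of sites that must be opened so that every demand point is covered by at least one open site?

2

Coverage sets (demand points within 7 of each site):
  Site 1: {Z3, Z4}
  Site 2: {Z1, Z2, Z4, Z5}
  Site 3: {Z2, Z3, Z4, Z6}
  Site 4: {Z2, Z3, Z5}
No single site covers all 6 demand points.
But {Site 2, Site 3} covers everything, so the minimum is 2.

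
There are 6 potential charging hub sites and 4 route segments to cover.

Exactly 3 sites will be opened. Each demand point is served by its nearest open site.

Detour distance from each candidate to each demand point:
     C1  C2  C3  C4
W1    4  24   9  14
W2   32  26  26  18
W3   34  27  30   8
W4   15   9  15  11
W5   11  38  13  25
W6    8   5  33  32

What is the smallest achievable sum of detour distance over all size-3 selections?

Open {W1, W3, W6}.
  C1→W1 4, C2→W6 5, C3→W1 9, C4→W3 8  ⇒ total 26.
Compare {W1, W4, W6}: total 29.
Compare {W1, W3, W4}: total 30.
No size-3 selection does better; minimum is 26.

26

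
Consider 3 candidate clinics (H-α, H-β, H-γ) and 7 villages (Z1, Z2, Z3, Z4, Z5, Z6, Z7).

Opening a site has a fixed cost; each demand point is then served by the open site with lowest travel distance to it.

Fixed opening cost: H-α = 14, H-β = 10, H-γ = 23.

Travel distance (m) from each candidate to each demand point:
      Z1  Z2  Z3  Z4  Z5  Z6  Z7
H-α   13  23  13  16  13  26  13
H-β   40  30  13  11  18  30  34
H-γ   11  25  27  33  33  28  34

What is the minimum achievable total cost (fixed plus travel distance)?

Open {H-α}: assign each demand point to its cheapest open site.
  Z1→H-α 13, Z2→H-α 23, Z3→H-α 13, Z4→H-α 16, Z5→H-α 13, Z6→H-α 26, Z7→H-α 13
  travel distance 117, fixed 14 → total 131.
Compare {H-α, H-β}: travel distance 112 + fixed 24 = 136.
Compare {H-α, H-γ}: travel distance 115 + fixed 37 = 152.
Compare {H-α, H-β, H-γ}: travel distance 110 + fixed 47 = 157.
All other subsets cost ≥ 136. Minimum total cost: 131.

131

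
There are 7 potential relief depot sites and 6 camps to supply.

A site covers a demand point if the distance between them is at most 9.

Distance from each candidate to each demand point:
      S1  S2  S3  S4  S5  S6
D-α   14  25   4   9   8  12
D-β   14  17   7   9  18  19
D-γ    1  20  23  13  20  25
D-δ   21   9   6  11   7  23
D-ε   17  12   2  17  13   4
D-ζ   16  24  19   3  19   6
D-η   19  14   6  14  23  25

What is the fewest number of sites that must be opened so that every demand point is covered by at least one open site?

3

Coverage sets (demand points within 9 of each site):
  D-α: {S3, S4, S5}
  D-β: {S3, S4}
  D-γ: {S1}
  D-δ: {S2, S3, S5}
  D-ε: {S3, S6}
  D-ζ: {S4, S6}
  D-η: {S3}
No 2 sites suffice: every size-2 union leaves at least one demand point uncovered.
But {D-γ, D-δ, D-ζ} covers everything, so the minimum is 3.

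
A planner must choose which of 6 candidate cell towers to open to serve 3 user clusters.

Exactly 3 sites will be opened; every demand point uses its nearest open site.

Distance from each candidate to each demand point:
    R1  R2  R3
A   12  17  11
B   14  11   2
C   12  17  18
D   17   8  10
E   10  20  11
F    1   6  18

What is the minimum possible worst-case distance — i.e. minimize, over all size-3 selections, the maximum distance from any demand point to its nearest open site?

6

Open {A, B, F}.
  Farthest demand point is R2 at distance 6 (to F); all others are ≤ 6.
With {B, C, F} the worst case is 6.
With {B, D, F} the worst case is 6.
No size-3 selection achieves below 6.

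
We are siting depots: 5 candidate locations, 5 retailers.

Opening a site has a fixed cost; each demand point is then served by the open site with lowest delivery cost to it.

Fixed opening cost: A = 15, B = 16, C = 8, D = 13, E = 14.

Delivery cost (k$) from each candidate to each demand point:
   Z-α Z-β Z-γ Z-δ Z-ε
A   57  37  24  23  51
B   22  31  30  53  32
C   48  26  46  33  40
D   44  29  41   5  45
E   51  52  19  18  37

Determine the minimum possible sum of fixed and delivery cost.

147

Open {B, D}: assign each demand point to its cheapest open site.
  Z-α→B 22, Z-β→D 29, Z-γ→B 30, Z-δ→D 5, Z-ε→B 32
  delivery cost 118, fixed 29 → total 147.
Compare {B, D, E}: delivery cost 107 + fixed 43 = 150.
Compare {B, E}: delivery cost 122 + fixed 30 = 152.
Compare {B, C, D}: delivery cost 115 + fixed 37 = 152.
All other subsets cost ≥ 150. Minimum total cost: 147.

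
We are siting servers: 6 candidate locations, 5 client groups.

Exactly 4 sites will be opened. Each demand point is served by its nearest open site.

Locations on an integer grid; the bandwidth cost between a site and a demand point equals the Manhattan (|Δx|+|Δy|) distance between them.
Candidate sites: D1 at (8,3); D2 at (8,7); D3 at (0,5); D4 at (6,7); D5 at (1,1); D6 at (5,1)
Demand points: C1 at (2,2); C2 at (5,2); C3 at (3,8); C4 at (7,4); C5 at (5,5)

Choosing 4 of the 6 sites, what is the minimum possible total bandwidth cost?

12

Open {D1, D4, D5, D6}.
  C1→D5 2, C2→D6 1, C3→D4 4, C4→D1 2, C5→D4 3  ⇒ total 12.
Compare {D1, D2, D4, D6}: total 14.
Compare {D1, D3, D4, D6}: total 14.
No size-4 selection does better; minimum is 12.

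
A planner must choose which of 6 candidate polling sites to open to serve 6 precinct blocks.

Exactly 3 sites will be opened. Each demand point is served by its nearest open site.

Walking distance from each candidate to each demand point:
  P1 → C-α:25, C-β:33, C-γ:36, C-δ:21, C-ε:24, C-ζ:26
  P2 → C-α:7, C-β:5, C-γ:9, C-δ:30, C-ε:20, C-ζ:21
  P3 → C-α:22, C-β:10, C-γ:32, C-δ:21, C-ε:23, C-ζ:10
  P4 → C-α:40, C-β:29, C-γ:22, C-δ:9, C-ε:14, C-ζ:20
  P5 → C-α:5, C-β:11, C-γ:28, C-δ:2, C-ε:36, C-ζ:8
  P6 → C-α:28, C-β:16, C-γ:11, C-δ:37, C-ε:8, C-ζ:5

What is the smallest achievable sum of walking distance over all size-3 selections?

34

Open {P2, P5, P6}.
  C-α→P5 5, C-β→P2 5, C-γ→P2 9, C-δ→P5 2, C-ε→P6 8, C-ζ→P6 5  ⇒ total 34.
Compare {P3, P5, P6}: total 41.
Compare {P1, P5, P6}: total 42.
No size-3 selection does better; minimum is 34.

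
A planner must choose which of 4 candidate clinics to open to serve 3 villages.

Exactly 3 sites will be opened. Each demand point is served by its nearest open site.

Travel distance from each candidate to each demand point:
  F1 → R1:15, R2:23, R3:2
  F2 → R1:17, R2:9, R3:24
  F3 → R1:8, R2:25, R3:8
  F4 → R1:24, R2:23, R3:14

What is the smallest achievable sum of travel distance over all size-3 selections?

Open {F1, F2, F3}.
  R1→F3 8, R2→F2 9, R3→F1 2  ⇒ total 19.
Compare {F2, F3, F4}: total 25.
Compare {F1, F2, F4}: total 26.
No size-3 selection does better; minimum is 19.

19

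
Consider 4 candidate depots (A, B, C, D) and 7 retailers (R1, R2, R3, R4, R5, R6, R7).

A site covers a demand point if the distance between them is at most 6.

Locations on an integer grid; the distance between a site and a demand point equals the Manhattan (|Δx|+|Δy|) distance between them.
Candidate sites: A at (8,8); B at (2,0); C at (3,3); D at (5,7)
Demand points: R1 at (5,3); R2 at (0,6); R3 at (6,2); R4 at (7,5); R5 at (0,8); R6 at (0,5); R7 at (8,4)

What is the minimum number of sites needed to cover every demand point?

Coverage sets (demand points within 6 of each site):
  A: {R4, R7}
  B: {R1, R3}
  C: {R1, R2, R3, R4, R6, R7}
  D: {R1, R2, R3, R4, R5, R7}
No single site covers all 7 demand points.
But {C, D} covers everything, so the minimum is 2.

2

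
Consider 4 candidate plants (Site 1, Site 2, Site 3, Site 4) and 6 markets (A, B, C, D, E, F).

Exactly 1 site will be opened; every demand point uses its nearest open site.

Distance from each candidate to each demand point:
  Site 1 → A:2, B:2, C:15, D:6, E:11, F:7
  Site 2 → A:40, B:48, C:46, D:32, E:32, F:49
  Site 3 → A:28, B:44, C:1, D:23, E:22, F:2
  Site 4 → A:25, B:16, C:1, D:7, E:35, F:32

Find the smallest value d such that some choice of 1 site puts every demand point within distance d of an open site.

15

Open {Site 1}.
  Farthest demand point is C at distance 15 (to Site 1); all others are ≤ 15.
With {Site 4} the worst case is 35.
With {Site 3} the worst case is 44.
No size-1 selection achieves below 15.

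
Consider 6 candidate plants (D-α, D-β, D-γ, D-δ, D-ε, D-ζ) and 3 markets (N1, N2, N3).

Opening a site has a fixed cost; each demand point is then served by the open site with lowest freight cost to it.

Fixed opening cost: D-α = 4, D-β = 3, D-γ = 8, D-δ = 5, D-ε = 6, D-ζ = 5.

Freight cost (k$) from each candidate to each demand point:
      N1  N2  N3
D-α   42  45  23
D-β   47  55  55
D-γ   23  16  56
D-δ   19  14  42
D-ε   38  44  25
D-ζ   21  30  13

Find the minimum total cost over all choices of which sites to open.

Open {D-δ, D-ζ}: assign each demand point to its cheapest open site.
  N1→D-δ 19, N2→D-δ 14, N3→D-ζ 13
  freight cost 46, fixed 10 → total 56.
Compare {D-β, D-δ, D-ζ}: freight cost 46 + fixed 13 = 59.
Compare {D-α, D-δ, D-ζ}: freight cost 46 + fixed 14 = 60.
Compare {D-δ, D-ε, D-ζ}: freight cost 46 + fixed 16 = 62.
All other subsets cost ≥ 59. Minimum total cost: 56.

56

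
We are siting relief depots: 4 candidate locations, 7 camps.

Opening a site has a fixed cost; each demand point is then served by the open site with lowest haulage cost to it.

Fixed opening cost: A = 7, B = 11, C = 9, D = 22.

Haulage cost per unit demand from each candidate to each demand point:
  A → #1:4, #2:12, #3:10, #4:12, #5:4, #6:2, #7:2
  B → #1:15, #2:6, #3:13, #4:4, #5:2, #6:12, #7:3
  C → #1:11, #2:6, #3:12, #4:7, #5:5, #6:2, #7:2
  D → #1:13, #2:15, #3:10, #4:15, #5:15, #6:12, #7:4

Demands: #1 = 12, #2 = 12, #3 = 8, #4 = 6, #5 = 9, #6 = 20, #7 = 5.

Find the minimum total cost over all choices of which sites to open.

Open {A, B}: assign each demand point to its cheapest open site.
  #1→A 12×4=48, #2→B 12×6=72, #3→A 8×10=80, #4→B 6×4=24, #5→B 9×2=18, #6→A 20×2=40, #7→A 5×2=10
  haulage cost 292, fixed 18 → total 310.
Compare {A, B, C}: haulage cost 292 + fixed 27 = 319.
Compare {A, B, D}: haulage cost 292 + fixed 40 = 332.
Compare {A, B, C, D}: haulage cost 292 + fixed 49 = 341.
All other subsets cost ≥ 319. Minimum total cost: 310.

310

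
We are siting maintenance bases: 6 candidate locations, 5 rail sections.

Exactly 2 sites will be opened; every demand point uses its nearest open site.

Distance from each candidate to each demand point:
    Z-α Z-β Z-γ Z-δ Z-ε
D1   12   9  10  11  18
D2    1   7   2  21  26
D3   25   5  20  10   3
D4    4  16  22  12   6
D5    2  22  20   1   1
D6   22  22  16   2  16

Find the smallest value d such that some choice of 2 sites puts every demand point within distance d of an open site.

7

Open {D2, D5}.
  Farthest demand point is Z-β at distance 7 (to D2); all others are ≤ 7.
With {D1, D5} the worst case is 10.
With {D2, D3} the worst case is 10.
No size-2 selection achieves below 7.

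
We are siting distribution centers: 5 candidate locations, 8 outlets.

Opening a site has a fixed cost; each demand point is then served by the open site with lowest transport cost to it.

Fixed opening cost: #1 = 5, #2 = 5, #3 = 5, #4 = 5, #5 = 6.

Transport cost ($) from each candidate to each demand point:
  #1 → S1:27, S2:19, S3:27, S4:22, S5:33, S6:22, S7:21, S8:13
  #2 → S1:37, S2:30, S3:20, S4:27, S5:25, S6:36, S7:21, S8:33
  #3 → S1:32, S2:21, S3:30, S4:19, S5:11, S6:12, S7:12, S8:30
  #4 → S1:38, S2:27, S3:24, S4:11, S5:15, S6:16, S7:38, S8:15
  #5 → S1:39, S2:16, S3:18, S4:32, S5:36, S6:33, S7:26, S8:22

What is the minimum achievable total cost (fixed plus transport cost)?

Open {#1, #3, #4, #5}: assign each demand point to its cheapest open site.
  S1→#1 27, S2→#5 16, S3→#5 18, S4→#4 11, S5→#3 11, S6→#3 12, S7→#3 12, S8→#1 13
  transport cost 120, fixed 21 → total 141.
Compare {#3, #4, #5}: transport cost 127 + fixed 16 = 143.
Compare {#1, #3, #4}: transport cost 129 + fixed 15 = 144.
Compare {#1, #3, #5}: transport cost 128 + fixed 16 = 144.
All other subsets cost ≥ 143. Minimum total cost: 141.

141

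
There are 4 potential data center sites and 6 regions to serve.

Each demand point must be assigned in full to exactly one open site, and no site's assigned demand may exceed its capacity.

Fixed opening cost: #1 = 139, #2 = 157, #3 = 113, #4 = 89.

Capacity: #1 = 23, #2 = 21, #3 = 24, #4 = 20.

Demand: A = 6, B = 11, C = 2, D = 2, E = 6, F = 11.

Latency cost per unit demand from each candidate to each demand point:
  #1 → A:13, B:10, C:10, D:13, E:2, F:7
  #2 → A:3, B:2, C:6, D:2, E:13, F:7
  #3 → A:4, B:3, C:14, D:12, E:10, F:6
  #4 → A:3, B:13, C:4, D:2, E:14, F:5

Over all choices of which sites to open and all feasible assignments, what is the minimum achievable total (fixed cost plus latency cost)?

Open {#3, #4}; cheapest assignment that respects the capacities:
  #3 (cap 24, load 23): A, B, E — cost 6×4 + 11×3 + 6×10 = 117
  #4 (cap 20, load 15): C, D, F — cost 2×4 + 2×2 + 11×5 = 67
  Shipping 184, fixed 202 → total 386.
  Any other capacity-feasible assignment to {#3, #4} ships for at least 184.
Compare {#2, #4}: its best feasible assignment gives total 431.
Compare {#1, #2}: its best feasible assignment gives total 441.
Every other set of open sites that can feasibly serve all demand totals ≥ 431 even under its best assignment. Minimum: 386.

386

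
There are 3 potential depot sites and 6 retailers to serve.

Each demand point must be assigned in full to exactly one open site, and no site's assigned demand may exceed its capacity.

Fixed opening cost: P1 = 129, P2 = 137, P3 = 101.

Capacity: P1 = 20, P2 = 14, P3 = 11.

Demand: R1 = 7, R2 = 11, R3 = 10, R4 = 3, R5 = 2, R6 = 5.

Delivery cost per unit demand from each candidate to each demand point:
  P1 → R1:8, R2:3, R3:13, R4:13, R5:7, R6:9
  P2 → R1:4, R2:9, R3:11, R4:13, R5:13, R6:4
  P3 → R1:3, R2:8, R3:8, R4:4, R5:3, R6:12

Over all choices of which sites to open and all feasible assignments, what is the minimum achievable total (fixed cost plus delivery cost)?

581

Open {P1, P2, P3}; cheapest assignment that respects the capacities:
  P1 (cap 20, load 16): R2, R4, R5 — cost 11×3 + 3×13 + 2×7 = 86
  P2 (cap 14, load 12): R1, R6 — cost 7×4 + 5×4 = 48
  P3 (cap 11, load 10): R3 — cost 10×8 = 80
  Shipping 214, fixed 367 → total 581.
  Any other capacity-feasible assignment to {P1, P2, P3} ships for at least 214.
Total demand is 38 and no other set of sites has combined capacity ≥ 38, so {P1, P2, P3} is the only feasible choice of open sites. Minimum: 581.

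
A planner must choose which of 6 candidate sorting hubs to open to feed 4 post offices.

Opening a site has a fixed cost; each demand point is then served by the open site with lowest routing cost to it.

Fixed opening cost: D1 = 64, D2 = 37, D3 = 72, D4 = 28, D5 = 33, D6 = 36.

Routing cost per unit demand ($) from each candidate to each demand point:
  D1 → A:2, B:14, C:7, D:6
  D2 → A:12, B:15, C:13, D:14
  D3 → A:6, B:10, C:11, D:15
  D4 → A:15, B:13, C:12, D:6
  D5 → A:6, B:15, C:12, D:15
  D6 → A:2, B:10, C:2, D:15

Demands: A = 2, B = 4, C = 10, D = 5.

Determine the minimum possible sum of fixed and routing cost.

Open {D4, D6}: assign each demand point to its cheapest open site.
  A→D6 2×2=4, B→D6 4×10=40, C→D6 10×2=20, D→D4 5×6=30
  routing cost 94, fixed 64 → total 158.
Compare {D6}: routing cost 139 + fixed 36 = 175.
Compare {D4, D5, D6}: routing cost 94 + fixed 97 = 191.
Compare {D1, D6}: routing cost 94 + fixed 100 = 194.
All other subsets cost ≥ 175. Minimum total cost: 158.

158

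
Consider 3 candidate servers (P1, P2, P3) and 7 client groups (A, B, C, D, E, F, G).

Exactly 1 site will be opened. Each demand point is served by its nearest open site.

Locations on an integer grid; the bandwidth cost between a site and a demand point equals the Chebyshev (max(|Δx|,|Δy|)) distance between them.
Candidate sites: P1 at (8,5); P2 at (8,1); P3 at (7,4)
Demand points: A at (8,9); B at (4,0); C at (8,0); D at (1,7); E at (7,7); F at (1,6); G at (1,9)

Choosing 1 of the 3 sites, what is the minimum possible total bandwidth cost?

34

Open {P3}.
  A→P3 5, B→P3 4, C→P3 4, D→P3 6, E→P3 3, F→P3 6, G→P3 6  ⇒ total 34.
Compare {P1}: total 37.
Compare {P2}: total 41.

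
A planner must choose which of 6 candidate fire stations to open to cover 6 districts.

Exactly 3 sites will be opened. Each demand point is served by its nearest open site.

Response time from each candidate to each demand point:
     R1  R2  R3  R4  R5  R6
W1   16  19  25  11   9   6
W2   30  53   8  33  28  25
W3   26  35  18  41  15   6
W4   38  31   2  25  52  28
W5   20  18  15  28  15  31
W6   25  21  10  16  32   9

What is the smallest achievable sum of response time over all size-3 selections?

62

Open {W1, W4, W5}.
  R1→W1 16, R2→W5 18, R3→W4 2, R4→W1 11, R5→W1 9, R6→W1 6  ⇒ total 62.
Compare {W1, W2, W4}: total 63.
Compare {W1, W3, W4}: total 63.
No size-3 selection does better; minimum is 62.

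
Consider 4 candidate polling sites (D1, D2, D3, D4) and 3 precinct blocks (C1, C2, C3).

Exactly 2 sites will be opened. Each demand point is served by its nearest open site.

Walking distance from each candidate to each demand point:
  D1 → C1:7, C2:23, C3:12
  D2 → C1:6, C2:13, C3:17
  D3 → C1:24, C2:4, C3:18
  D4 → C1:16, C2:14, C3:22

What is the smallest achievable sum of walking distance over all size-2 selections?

Open {D1, D3}.
  C1→D1 7, C2→D3 4, C3→D1 12  ⇒ total 23.
Compare {D2, D3}: total 27.
Compare {D1, D2}: total 31.
No size-2 selection does better; minimum is 23.

23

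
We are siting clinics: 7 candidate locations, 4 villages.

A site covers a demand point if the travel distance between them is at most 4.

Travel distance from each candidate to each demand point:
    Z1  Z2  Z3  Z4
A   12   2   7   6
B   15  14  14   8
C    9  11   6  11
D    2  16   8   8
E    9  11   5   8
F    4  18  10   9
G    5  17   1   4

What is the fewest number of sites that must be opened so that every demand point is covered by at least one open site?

Coverage sets (demand points within 4 of each site):
  A: {Z2}
  B: {}
  C: {}
  D: {Z1}
  E: {}
  F: {Z1}
  G: {Z3, Z4}
No 2 sites suffice: every size-2 union leaves at least one demand point uncovered.
But {A, D, G} covers everything, so the minimum is 3.

3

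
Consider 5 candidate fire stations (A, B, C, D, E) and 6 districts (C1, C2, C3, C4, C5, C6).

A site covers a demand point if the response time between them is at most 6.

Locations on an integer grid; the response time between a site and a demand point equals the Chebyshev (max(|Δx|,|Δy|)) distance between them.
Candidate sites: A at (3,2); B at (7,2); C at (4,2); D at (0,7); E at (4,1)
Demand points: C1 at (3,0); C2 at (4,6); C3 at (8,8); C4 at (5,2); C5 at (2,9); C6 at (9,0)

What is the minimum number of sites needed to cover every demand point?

2

Coverage sets (demand points within 6 of each site):
  A: {C1, C2, C3, C4, C6}
  B: {C1, C2, C3, C4, C6}
  C: {C1, C2, C3, C4, C6}
  D: {C2, C4, C5}
  E: {C1, C2, C4, C6}
No single site covers all 6 demand points.
But {A, D} covers everything, so the minimum is 2.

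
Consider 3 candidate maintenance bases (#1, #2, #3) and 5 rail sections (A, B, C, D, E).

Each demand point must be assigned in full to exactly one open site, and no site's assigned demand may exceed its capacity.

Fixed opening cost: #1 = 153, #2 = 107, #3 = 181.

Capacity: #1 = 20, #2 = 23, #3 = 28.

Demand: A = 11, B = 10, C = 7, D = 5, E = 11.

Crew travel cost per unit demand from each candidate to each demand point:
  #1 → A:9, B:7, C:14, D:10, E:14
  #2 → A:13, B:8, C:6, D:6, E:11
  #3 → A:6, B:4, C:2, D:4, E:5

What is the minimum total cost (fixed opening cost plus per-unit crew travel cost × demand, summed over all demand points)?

Open {#2, #3}; cheapest assignment that respects the capacities:
  #2 (cap 23, load 17): B, C — cost 10×8 + 7×6 = 122
  #3 (cap 28, load 27): A, D, E — cost 11×6 + 5×4 + 11×5 = 141
  Shipping 263, fixed 288 → total 551.
  Any other capacity-feasible assignment to {#2, #3} ships for at least 263.
Compare {#1, #3}: its best feasible assignment gives total 592.
Compare {#1, #2, #3}: its best feasible assignment gives total 679.
Every other set of open sites that can feasibly serve all demand totals ≥ 592 even under its best assignment. Minimum: 551.

551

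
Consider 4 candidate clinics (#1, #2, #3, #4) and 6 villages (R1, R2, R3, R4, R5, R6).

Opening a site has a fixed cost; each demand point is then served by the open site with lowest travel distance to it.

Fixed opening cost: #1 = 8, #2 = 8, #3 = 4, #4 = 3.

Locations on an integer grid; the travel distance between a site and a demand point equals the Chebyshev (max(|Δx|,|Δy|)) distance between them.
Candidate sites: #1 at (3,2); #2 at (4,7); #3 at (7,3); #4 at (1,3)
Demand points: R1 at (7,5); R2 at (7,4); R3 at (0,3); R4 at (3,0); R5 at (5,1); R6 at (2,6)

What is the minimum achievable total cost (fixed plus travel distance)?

Open {#3, #4}: assign each demand point to its cheapest open site.
  R1→#3 2, R2→#3 1, R3→#4 1, R4→#4 3, R5→#3 2, R6→#4 3
  travel distance 12, fixed 7 → total 19.
Compare {#3}: travel distance 21 + fixed 4 = 25.
Compare {#4}: travel distance 23 + fixed 3 = 26.
Compare {#1, #3}: travel distance 14 + fixed 12 = 26.
All other subsets cost ≥ 25. Minimum total cost: 19.

19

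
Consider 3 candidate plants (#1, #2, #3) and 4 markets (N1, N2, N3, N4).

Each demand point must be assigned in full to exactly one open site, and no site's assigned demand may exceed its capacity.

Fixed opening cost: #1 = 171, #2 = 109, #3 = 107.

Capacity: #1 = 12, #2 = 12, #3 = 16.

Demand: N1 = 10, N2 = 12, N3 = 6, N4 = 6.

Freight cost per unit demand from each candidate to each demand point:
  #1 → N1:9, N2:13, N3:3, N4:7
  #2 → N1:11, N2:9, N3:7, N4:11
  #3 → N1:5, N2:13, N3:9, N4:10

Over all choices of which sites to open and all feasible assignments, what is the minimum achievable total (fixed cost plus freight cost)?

Open {#1, #2, #3}; cheapest assignment that respects the capacities:
  #1 (cap 12, load 12): N3, N4 — cost 6×3 + 6×7 = 60
  #2 (cap 12, load 12): N2 — cost 12×9 = 108
  #3 (cap 16, load 10): N1 — cost 10×5 = 50
  Shipping 218, fixed 387 → total 605.
  Any other capacity-feasible assignment to {#1, #2, #3} ships for at least 218.
Total demand is 34 and no other set of sites has combined capacity ≥ 34, so {#1, #2, #3} is the only feasible choice of open sites. Minimum: 605.

605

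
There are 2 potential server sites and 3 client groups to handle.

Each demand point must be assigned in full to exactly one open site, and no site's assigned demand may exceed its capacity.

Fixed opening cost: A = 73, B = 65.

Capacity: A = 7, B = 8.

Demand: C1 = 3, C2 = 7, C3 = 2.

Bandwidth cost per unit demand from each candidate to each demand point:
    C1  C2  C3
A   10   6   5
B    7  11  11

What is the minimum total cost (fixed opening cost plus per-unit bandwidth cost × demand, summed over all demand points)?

223

Open {A, B}; cheapest assignment that respects the capacities:
  A (cap 7, load 7): C2 — cost 7×6 = 42
  B (cap 8, load 5): C1, C3 — cost 3×7 + 2×11 = 43
  Shipping 85, fixed 138 → total 223.
  Any other capacity-feasible assignment to {A, B} ships for at least 85.
Total demand is 12 and no other set of sites has combined capacity ≥ 12, so {A, B} is the only feasible choice of open sites. Minimum: 223.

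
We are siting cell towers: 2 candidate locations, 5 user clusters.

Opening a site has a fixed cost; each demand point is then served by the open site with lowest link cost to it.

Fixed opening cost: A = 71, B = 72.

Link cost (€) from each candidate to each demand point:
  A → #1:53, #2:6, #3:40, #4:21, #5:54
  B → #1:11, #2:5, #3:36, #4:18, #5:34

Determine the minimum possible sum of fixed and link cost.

176

Open {B}: assign each demand point to its cheapest open site.
  #1→B 11, #2→B 5, #3→B 36, #4→B 18, #5→B 34
  link cost 104, fixed 72 → total 176.
Compare {A}: link cost 174 + fixed 71 = 245.
Compare {A, B}: link cost 104 + fixed 143 = 247.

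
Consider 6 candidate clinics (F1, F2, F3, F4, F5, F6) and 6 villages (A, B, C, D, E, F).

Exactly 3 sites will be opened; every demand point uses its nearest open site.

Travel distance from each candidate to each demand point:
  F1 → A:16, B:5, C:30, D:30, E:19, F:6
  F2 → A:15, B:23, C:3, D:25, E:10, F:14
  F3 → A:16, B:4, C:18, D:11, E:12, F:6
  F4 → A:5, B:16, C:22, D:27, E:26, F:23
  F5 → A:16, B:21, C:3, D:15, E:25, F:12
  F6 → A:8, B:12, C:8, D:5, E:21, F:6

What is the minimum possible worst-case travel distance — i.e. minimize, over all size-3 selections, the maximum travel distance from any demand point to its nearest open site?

Open {F1, F2, F6}.
  Farthest demand point is E at travel distance 10 (to F2); all others are ≤ 10.
With {F2, F3, F6} the worst case is 10.
With {F2, F3, F4} the worst case is 11.
No size-3 selection achieves below 10.

10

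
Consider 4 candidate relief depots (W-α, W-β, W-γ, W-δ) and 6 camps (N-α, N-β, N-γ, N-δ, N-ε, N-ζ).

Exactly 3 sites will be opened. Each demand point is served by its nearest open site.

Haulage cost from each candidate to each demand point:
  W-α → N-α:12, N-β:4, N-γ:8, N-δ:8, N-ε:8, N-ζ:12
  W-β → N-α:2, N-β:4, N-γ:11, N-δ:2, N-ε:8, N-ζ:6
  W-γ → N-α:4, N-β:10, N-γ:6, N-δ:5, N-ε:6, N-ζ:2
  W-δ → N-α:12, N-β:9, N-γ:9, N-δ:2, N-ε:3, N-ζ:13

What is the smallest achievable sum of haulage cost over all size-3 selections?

19

Open {W-β, W-γ, W-δ}.
  N-α→W-β 2, N-β→W-β 4, N-γ→W-γ 6, N-δ→W-β 2, N-ε→W-δ 3, N-ζ→W-γ 2  ⇒ total 19.
Compare {W-α, W-γ, W-δ}: total 21.
Compare {W-α, W-β, W-γ}: total 22.
No size-3 selection does better; minimum is 19.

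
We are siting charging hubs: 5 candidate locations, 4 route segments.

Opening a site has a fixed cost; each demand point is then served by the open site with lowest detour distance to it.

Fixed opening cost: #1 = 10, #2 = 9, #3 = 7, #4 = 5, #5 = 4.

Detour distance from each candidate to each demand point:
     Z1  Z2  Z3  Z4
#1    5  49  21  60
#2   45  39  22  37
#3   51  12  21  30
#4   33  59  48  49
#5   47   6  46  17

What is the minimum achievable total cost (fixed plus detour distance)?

63

Open {#1, #5}: assign each demand point to its cheapest open site.
  Z1→#1 5, Z2→#5 6, Z3→#1 21, Z4→#5 17
  detour distance 49, fixed 14 → total 63.
Compare {#1, #4, #5}: detour distance 49 + fixed 19 = 68.
Compare {#1, #3, #5}: detour distance 49 + fixed 21 = 70.
Compare {#1, #2, #5}: detour distance 49 + fixed 23 = 72.
All other subsets cost ≥ 68. Minimum total cost: 63.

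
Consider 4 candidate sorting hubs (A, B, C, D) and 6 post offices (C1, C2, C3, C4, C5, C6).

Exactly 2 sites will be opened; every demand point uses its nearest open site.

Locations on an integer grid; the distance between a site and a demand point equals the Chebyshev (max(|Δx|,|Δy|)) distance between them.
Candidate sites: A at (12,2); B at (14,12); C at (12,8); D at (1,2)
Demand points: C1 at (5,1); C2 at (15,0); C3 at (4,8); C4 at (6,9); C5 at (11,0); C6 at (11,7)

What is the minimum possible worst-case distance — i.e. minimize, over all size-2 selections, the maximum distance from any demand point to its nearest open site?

Open {A, D}.
  Farthest demand point is C4 at distance 7 (to A); all others are ≤ 7.
With {A, B} the worst case is 8.
With {A, C} the worst case is 8.
No size-2 selection achieves below 7.

7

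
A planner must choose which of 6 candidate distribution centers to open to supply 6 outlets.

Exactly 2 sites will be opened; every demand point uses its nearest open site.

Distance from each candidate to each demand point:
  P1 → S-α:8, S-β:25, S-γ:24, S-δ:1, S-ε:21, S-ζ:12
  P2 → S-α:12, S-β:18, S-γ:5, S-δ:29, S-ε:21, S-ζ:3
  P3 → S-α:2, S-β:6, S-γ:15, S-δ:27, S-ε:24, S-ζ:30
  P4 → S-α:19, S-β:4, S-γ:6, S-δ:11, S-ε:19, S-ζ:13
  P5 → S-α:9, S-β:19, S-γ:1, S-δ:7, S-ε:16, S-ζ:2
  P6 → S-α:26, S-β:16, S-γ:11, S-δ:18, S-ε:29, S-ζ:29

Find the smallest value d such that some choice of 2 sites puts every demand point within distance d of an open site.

16

Open {P3, P5}.
  Farthest demand point is S-ε at distance 16 (to P5); all others are ≤ 16.
With {P4, P5} the worst case is 16.
With {P5, P6} the worst case is 16.
No size-2 selection achieves below 16.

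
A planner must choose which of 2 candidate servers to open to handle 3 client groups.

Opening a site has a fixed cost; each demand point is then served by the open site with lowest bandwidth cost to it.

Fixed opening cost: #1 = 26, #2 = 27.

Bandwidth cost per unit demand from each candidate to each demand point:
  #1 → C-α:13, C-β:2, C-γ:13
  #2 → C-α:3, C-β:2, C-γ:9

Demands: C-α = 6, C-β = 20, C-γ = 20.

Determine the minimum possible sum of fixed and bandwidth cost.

Open {#2}: assign each demand point to its cheapest open site.
  C-α→#2 6×3=18, C-β→#2 20×2=40, C-γ→#2 20×9=180
  bandwidth cost 238, fixed 27 → total 265.
Compare {#1, #2}: bandwidth cost 238 + fixed 53 = 291.
Compare {#1}: bandwidth cost 378 + fixed 26 = 404.

265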